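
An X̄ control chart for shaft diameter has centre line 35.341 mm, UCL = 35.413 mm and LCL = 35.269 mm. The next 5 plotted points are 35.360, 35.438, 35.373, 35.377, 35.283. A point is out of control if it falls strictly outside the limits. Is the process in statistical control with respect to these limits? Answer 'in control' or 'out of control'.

out of control

Compare each point to [35.269, 35.413]: sample 2 = 35.438 > UCL.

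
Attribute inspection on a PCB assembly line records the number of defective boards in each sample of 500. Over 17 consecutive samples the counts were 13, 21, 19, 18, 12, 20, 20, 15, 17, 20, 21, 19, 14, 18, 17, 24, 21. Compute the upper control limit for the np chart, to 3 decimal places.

30.732

p̄ = Σdᵢ / (k·n) = 309 / (17 × 500) = 0.03635
UCL = np̄ + 3·√(np̄(1−p̄)) = 18.1765 + 3 × √(18.1765×0.96365) = 18.1765 + 3 × 4.1852 = 30.7320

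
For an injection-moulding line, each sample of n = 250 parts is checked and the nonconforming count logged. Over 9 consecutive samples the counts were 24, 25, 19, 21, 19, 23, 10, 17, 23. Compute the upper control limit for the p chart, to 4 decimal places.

0.1320

p̄ = Σdᵢ / (k·n) = 181 / (9 × 250) = 0.08044
UCL = p̄ + 3·√(p̄(1−p̄)/n) = 0.08044 + 3 × √(0.08044×0.91956/250) = 0.08044 + 3 × 0.01720 = 0.13205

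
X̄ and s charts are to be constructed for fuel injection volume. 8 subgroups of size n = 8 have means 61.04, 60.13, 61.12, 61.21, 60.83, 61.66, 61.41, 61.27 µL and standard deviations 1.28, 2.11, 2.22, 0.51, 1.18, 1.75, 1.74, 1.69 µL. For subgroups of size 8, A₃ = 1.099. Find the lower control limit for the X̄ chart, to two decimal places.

X̄̄ = (61.04 + 60.13 + 61.12 + 61.21 + 60.83 + 61.66 + 61.41 + 61.27) / 8 = 61.0838
s̄ = (1.28 + 2.11 + 2.22 + 0.51 + 1.18 + 1.75 + 1.74 + 1.69) / 8 = 1.5600
LCL = X̄̄ − A₃·s̄ = 61.0838 − 1.099 × 1.5600 = 59.3693

59.37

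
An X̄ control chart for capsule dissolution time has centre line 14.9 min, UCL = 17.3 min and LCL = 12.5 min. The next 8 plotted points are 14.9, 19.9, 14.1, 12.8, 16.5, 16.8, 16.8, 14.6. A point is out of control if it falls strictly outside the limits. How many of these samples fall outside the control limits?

Compare each point to [12.5, 17.3]: sample 2 = 19.9 > UCL.

1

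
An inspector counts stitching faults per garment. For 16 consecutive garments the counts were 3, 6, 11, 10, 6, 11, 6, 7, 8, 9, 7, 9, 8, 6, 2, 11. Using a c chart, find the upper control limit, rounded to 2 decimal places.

c̄ = (3 + 6 + 11 + 10 + 6 + 11 + 6 + 7 + 8 + 9 + 7 + 9 + 8 + 6 + 2 + 11) / 16 = 120 / 16 = 7.5000
UCL = c̄ + 3√c̄ = 7.5000 + 3 × √7.5000 = 7.5000 + 3 × 2.7386 = 15.7158

15.72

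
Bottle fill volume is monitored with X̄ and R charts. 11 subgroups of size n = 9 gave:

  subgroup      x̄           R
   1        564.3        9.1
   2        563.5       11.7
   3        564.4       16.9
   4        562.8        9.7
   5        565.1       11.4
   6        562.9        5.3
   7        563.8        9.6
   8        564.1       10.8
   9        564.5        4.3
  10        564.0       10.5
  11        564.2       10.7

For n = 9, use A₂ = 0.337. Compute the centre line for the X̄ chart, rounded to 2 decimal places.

563.96

X̄̄ = (564.3 + 563.5 + 564.4 + 562.8 + 565.1 + 562.9 + 563.8 + 564.1 + 564.5 + 564.0 + 564.2) / 11 = 6203.6000 / 11 = 563.9636
CL = X̄̄ = 563.9636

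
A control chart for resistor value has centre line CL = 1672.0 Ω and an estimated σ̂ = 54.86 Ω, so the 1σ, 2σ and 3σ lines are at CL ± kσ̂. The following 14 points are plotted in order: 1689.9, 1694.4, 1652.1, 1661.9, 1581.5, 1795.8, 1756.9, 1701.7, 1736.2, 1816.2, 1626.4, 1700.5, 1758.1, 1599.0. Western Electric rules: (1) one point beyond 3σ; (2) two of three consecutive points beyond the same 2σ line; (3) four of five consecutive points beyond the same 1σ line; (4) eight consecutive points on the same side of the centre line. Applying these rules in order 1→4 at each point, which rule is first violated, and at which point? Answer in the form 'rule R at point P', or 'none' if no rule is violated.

rule 3 at point 10

Zone of each point (C = within 1σ̂, B = 1σ̂–2σ̂, A = 2σ̂–3σ̂, * = beyond 3σ̂; sign = side of CL): 1:+C, 2:+C, 3:-C, 4:-C, 5:-B, 6:+A, 7:+B, 8:+C, 9:+B, 10:+A, 11:-C, 12:+C, 13:+B, 14:-B
Rule 3 (four of five consecutive points beyond the same 1σ limit) is satisfied at point 10.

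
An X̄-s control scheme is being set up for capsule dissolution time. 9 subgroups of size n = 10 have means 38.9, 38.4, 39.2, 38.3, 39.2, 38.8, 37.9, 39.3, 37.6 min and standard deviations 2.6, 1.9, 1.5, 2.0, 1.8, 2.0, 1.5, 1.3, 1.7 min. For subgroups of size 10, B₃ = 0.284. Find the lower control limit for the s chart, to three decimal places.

0.514

s̄ = (2.6 + 1.9 + 1.5 + 2.0 + 1.8 + 2.0 + 1.5 + 1.3 + 1.7) / 9 = 1.8111
LCL_s = B₃·s̄ = 0.284 × 1.8111 = 0.5144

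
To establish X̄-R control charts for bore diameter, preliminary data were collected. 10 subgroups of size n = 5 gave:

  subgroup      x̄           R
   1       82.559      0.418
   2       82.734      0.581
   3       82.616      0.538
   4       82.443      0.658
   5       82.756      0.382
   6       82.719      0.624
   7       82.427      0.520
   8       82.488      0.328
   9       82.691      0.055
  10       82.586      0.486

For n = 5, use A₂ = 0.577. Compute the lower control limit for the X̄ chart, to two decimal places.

X̄̄ = (82.559 + 82.734 + 82.616 + 82.443 + 82.756 + 82.719 + 82.427 + 82.488 + 82.691 + 82.586) / 10 = 826.0190 / 10 = 82.6019
R̄ = (0.418 + 0.581 + 0.538 + 0.658 + 0.382 + 0.624 + 0.520 + 0.328 + 0.055 + 0.486) / 10 = 4.5900 / 10 = 0.4590
LCL = X̄̄ − A₂·R̄ = 82.6019 − 0.577 × 0.4590 = 82.3371

82.34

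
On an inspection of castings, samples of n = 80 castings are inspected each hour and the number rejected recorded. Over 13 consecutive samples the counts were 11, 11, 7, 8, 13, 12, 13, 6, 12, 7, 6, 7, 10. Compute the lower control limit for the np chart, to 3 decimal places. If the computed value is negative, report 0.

0.797

p̄ = Σdᵢ / (k·n) = 123 / (13 × 80) = 0.11827
LCL = np̄ − 3·√(np̄(1−p̄)) = 9.4615 − 3 × 2.8883 = 0.7965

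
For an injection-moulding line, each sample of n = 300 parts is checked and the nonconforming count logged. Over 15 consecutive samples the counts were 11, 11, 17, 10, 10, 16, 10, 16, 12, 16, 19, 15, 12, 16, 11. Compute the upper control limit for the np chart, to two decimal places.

24.23

p̄ = Σdᵢ / (k·n) = 202 / (15 × 300) = 0.04489
UCL = np̄ + 3·√(np̄(1−p̄)) = 13.4667 + 3 × √(13.4667×0.95511) = 13.4667 + 3 × 3.5864 = 24.2258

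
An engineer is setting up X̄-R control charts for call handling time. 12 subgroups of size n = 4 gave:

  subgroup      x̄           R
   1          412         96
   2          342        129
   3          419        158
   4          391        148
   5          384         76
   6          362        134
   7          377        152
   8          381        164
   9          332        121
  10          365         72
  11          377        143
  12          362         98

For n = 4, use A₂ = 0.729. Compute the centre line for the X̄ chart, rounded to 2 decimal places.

375.33

X̄̄ = (412 + 342 + 419 + 391 + 384 + 362 + 377 + 381 + 332 + 365 + 377 + 362) / 12 = 4504.0000 / 12 = 375.3333
CL = X̄̄ = 375.3333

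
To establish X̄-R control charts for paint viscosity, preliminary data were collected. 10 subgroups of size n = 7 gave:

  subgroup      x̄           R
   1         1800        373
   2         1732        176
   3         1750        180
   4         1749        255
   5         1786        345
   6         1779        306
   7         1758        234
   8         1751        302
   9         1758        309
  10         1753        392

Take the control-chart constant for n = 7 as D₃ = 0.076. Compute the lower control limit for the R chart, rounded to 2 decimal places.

21.83

R̄ = (373 + 176 + 180 + 255 + 345 + 306 + 234 + 302 + 309 + 392) / 10 = 2872.0000 / 10 = 287.2000
LCL_R = D₃·R̄ = 0.076 × 287.2000 = 21.8272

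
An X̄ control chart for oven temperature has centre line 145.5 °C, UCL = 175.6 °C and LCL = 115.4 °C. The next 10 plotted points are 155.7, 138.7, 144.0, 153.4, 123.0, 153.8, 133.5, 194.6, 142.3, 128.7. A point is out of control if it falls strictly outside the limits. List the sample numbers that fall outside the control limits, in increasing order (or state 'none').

8

Compare each point to [115.4, 175.6]: sample 8 = 194.6 > UCL.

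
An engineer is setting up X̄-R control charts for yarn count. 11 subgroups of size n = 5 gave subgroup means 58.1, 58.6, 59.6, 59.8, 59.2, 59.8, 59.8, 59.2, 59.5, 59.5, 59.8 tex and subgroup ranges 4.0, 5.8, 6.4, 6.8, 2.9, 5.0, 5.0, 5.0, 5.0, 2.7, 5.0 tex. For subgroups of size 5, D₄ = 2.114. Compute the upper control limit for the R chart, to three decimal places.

R̄ = (4.0 + 5.8 + 6.4 + 6.8 + 2.9 + 5.0 + 5.0 + 5.0 + 5.0 + 2.7 + 5.0) / 11 = 53.6000 / 11 = 4.8727
UCL_R = D₄·R̄ = 2.114 × 4.8727 = 10.3009

10.301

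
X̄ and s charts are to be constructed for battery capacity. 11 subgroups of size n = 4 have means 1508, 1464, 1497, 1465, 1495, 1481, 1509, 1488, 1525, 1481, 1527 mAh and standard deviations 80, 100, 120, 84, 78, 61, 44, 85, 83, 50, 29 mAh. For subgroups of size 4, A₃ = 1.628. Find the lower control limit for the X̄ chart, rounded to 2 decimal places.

X̄̄ = (1508 + 1464 + 1497 + 1465 + 1495 + 1481 + 1509 + 1488 + 1525 + 1481 + 1527) / 11 = 1494.5455
s̄ = (80 + 100 + 120 + 84 + 78 + 61 + 44 + 85 + 83 + 50 + 29) / 11 = 74.0000
LCL = X̄̄ − A₃·s̄ = 1494.5455 − 1.628 × 74.0000 = 1374.0735

1374.07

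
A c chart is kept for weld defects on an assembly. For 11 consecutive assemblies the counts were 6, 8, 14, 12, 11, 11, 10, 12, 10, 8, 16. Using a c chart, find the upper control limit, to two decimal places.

c̄ = (6 + 8 + 14 + 12 + 11 + 11 + 10 + 12 + 10 + 8 + 16) / 11 = 118 / 11 = 10.7273
UCL = c̄ + 3√c̄ = 10.7273 + 3 × √10.7273 = 10.7273 + 3 × 3.2753 = 20.5530

20.55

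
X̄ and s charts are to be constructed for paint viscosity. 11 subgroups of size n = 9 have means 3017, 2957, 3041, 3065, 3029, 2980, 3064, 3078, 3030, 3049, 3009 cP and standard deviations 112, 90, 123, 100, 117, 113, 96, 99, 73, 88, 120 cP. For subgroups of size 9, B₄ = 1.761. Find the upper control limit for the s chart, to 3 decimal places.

181.063

s̄ = (112 + 90 + 123 + 100 + 117 + 113 + 96 + 99 + 73 + 88 + 120) / 11 = 102.8182
UCL_s = B₄·s̄ = 1.761 × 102.8182 = 181.0628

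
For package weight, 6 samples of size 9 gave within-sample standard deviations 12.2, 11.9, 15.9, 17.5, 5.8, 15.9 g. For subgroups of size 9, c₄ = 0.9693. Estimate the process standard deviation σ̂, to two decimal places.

13.62

s̄ = (12.2 + 11.9 + 15.9 + 17.5 + 5.8 + 15.9) / 6 = 13.2000
σ̂ = s̄ / c₄ = 13.2000 / 0.9693 = 13.6181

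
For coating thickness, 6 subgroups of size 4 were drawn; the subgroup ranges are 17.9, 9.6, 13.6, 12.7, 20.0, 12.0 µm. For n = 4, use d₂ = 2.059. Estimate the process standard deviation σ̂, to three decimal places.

R̄ = (17.9 + 9.6 + 13.6 + 12.7 + 20.0 + 12.0) / 6 = 14.3000
σ̂ = R̄ / d₂ = 14.3000 / 2.059 = 6.9451

6.945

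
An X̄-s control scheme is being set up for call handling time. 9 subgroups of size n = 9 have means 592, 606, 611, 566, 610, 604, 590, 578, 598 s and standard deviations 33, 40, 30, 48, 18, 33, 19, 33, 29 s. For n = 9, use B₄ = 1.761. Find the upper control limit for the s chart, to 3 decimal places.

55.374

s̄ = (33 + 40 + 30 + 48 + 18 + 33 + 19 + 33 + 29) / 9 = 31.4444
UCL_s = B₄·s̄ = 1.761 × 31.4444 = 55.3737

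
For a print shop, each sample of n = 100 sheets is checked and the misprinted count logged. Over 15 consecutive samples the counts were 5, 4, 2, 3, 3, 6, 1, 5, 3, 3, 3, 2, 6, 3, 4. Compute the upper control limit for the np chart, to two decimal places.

p̄ = Σdᵢ / (k·n) = 53 / (15 × 100) = 0.03533
UCL = np̄ + 3·√(np̄(1−p̄)) = 3.5333 + 3 × √(3.5333×0.96467) = 3.5333 + 3 × 1.8462 = 9.0720

9.07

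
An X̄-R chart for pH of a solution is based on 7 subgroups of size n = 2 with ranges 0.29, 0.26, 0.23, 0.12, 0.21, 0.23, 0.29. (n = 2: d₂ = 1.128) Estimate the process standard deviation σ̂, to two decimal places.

R̄ = (0.29 + 0.26 + 0.23 + 0.12 + 0.21 + 0.23 + 0.29) / 7 = 0.2329
σ̂ = R̄ / d₂ = 0.2329 / 1.128 = 0.2064

0.21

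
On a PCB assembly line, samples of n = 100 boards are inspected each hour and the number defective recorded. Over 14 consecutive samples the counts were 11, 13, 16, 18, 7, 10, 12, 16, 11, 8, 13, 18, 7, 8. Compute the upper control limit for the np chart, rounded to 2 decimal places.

p̄ = Σdᵢ / (k·n) = 168 / (14 × 100) = 0.12000
UCL = np̄ + 3·√(np̄(1−p̄)) = 12.0000 + 3 × √(12.0000×0.88000) = 12.0000 + 3 × 3.2496 = 21.7488

21.75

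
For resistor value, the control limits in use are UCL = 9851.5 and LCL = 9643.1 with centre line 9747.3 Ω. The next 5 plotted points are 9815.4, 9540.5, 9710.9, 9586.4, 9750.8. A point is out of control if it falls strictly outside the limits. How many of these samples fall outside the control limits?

2

Compare each point to [9643.1, 9851.5]: sample 2 = 9540.5 < LCL; sample 4 = 9586.4 < LCL.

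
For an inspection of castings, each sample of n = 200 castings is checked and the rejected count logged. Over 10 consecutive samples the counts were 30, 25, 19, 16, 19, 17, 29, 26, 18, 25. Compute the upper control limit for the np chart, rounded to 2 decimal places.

35.78

p̄ = Σdᵢ / (k·n) = 224 / (10 × 200) = 0.11200
UCL = np̄ + 3·√(np̄(1−p̄)) = 22.4000 + 3 × √(22.4000×0.88800) = 22.4000 + 3 × 4.4600 = 35.7799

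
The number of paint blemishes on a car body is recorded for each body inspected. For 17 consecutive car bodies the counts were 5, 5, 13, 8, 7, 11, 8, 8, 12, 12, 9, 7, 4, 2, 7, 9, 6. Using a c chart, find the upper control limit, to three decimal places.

c̄ = (5 + 5 + 13 + 8 + 7 + 11 + 8 + 8 + 12 + 12 + 9 + 7 + 4 + 2 + 7 + 9 + 6) / 17 = 133 / 17 = 7.8235
UCL = c̄ + 3√c̄ = 7.8235 + 3 × √7.8235 = 7.8235 + 3 × 2.7971 = 16.2147

16.215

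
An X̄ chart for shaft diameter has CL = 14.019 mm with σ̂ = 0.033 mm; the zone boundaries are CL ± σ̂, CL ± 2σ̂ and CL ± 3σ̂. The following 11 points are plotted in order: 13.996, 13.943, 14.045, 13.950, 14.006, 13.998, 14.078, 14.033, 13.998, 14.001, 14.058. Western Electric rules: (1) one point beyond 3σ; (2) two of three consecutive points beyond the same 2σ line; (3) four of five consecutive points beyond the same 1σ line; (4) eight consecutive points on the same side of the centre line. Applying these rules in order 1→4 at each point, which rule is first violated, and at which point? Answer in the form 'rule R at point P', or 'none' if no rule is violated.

Zone of each point (C = within 1σ̂, B = 1σ̂–2σ̂, A = 2σ̂–3σ̂, * = beyond 3σ̂; sign = side of CL): 1:-C, 2:-A, 3:+C, 4:-A, 5:-C, 6:-C, 7:+B, 8:+C, 9:-C, 10:-C, 11:+B
Rule 2 (two of three consecutive points beyond the same 2σ limit) is satisfied at point 4.

rule 2 at point 4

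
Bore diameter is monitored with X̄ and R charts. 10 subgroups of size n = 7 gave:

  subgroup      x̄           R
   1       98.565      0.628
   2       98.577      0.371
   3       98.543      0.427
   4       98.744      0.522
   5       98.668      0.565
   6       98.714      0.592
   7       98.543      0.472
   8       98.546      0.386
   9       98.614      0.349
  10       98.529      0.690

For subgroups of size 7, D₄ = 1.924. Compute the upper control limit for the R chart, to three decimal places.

0.962

R̄ = (0.628 + 0.371 + 0.427 + 0.522 + 0.565 + 0.592 + 0.472 + 0.386 + 0.349 + 0.690) / 10 = 5.0020 / 10 = 0.5002
UCL_R = D₄·R̄ = 1.924 × 0.5002 = 0.9624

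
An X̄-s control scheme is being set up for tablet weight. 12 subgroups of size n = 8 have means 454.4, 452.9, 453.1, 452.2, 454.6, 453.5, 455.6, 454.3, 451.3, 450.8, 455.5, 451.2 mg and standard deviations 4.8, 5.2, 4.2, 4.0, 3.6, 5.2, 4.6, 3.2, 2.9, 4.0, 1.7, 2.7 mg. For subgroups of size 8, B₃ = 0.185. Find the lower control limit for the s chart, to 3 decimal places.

0.711

s̄ = (4.8 + 5.2 + 4.2 + 4.0 + 3.6 + 5.2 + 4.6 + 3.2 + 2.9 + 4.0 + 1.7 + 2.7) / 12 = 3.8417
LCL_s = B₃·s̄ = 0.185 × 3.8417 = 0.7107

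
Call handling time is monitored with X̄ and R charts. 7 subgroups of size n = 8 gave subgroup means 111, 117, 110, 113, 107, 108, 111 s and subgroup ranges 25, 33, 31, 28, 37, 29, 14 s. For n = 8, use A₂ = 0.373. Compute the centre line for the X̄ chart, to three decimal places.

X̄̄ = (111 + 117 + 110 + 113 + 107 + 108 + 111) / 7 = 777.0000 / 7 = 111.0000
CL = X̄̄ = 111.0000

111.000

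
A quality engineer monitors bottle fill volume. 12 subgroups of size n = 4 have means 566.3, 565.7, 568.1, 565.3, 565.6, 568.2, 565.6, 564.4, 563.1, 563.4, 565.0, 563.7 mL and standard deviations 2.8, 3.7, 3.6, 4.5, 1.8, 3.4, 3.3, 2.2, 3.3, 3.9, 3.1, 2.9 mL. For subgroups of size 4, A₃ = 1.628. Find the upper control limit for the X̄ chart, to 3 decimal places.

X̄̄ = (566.3 + 565.7 + 568.1 + 565.3 + 565.6 + 568.2 + 565.6 + 564.4 + 563.1 + 563.4 + 565.0 + 563.7) / 12 = 565.3667
s̄ = (2.8 + 3.7 + 3.6 + 4.5 + 1.8 + 3.4 + 3.3 + 2.2 + 3.3 + 3.9 + 3.1 + 2.9) / 12 = 3.2083
UCL = X̄̄ + A₃·s̄ = 565.3667 + 1.628 × 3.2083 = 570.5898

570.590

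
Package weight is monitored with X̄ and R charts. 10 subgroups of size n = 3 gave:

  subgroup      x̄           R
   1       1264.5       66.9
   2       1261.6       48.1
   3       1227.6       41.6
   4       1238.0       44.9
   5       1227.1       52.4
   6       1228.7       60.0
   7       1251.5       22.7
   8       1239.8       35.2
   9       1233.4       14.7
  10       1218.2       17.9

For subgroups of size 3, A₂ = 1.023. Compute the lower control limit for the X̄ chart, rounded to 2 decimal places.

1197.67

X̄̄ = (1264.5 + 1261.6 + 1227.6 + 1238.0 + 1227.1 + 1228.7 + 1251.5 + 1239.8 + 1233.4 + 1218.2) / 10 = 12390.4000 / 10 = 1239.0400
R̄ = (66.9 + 48.1 + 41.6 + 44.9 + 52.4 + 60.0 + 22.7 + 35.2 + 14.7 + 17.9) / 10 = 404.4000 / 10 = 40.4400
LCL = X̄̄ − A₂·R̄ = 1239.0400 − 1.023 × 40.4400 = 1197.6699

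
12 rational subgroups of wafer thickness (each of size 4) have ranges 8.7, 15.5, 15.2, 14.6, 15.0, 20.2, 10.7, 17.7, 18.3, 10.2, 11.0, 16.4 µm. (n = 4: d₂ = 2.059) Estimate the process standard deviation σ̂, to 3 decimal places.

R̄ = (8.7 + 15.5 + 15.2 + 14.6 + 15.0 + 20.2 + 10.7 + 17.7 + 18.3 + 10.2 + 11.0 + 16.4) / 12 = 14.4583
σ̂ = R̄ / d₂ = 14.4583 / 2.059 = 7.0220

7.022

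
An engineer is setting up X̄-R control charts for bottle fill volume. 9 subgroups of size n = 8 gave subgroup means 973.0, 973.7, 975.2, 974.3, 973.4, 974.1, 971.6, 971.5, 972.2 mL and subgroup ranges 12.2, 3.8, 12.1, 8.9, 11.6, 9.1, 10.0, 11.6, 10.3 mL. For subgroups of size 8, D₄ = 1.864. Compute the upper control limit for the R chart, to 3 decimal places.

18.557

R̄ = (12.2 + 3.8 + 12.1 + 8.9 + 11.6 + 9.1 + 10.0 + 11.6 + 10.3) / 9 = 89.6000 / 9 = 9.9556
UCL_R = D₄·R̄ = 1.864 × 9.9556 = 18.5572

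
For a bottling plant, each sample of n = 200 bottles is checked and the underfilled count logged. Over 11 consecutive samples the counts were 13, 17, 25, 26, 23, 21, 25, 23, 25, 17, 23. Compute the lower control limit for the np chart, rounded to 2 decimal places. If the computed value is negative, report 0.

8.46

p̄ = Σdᵢ / (k·n) = 238 / (11 × 200) = 0.10818
LCL = np̄ − 3·√(np̄(1−p̄)) = 21.6364 − 3 × 4.3927 = 8.4583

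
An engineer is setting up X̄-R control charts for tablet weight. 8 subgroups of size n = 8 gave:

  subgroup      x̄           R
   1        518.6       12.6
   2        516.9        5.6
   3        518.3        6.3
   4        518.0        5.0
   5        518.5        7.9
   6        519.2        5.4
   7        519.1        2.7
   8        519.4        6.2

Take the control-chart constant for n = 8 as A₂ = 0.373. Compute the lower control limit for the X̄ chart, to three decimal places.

X̄̄ = (518.6 + 516.9 + 518.3 + 518.0 + 518.5 + 519.2 + 519.1 + 519.4) / 8 = 4148.0000 / 8 = 518.5000
R̄ = (12.6 + 5.6 + 6.3 + 5.0 + 7.9 + 5.4 + 2.7 + 6.2) / 8 = 51.7000 / 8 = 6.4625
LCL = X̄̄ − A₂·R̄ = 518.5000 − 0.373 × 6.4625 = 516.0895

516.089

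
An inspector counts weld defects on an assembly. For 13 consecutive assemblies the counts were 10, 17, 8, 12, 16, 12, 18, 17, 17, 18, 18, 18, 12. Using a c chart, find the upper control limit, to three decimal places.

c̄ = (10 + 17 + 8 + 12 + 16 + 12 + 18 + 17 + 17 + 18 + 18 + 18 + 12) / 13 = 193 / 13 = 14.8462
UCL = c̄ + 3√c̄ = 14.8462 + 3 × √14.8462 = 14.8462 + 3 × 3.8531 = 26.4054

26.405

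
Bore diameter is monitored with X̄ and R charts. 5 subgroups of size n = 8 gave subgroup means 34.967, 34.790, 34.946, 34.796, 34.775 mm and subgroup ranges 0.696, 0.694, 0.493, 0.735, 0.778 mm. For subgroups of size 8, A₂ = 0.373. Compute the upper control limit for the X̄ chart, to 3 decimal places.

35.108

X̄̄ = (34.967 + 34.790 + 34.946 + 34.796 + 34.775) / 5 = 174.2740 / 5 = 34.8548
R̄ = (0.696 + 0.694 + 0.493 + 0.735 + 0.778) / 5 = 3.3960 / 5 = 0.6792
UCL = X̄̄ + A₂·R̄ = 34.8548 + 0.373 × 0.6792 = 35.1081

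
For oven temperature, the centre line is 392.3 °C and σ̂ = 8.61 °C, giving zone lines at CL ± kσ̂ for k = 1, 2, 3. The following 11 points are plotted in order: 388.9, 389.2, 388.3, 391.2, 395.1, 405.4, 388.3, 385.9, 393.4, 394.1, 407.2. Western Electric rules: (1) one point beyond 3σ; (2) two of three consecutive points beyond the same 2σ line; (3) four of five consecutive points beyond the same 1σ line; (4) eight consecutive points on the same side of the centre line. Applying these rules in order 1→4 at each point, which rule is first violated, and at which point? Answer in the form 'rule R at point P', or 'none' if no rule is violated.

Zone of each point (C = within 1σ̂, B = 1σ̂–2σ̂, A = 2σ̂–3σ̂, * = beyond 3σ̂; sign = side of CL): 1:-C, 2:-C, 3:-C, 4:-C, 5:+C, 6:+B, 7:-C, 8:-C, 9:+C, 10:+C, 11:+B
No rule fires across all 11 points.

none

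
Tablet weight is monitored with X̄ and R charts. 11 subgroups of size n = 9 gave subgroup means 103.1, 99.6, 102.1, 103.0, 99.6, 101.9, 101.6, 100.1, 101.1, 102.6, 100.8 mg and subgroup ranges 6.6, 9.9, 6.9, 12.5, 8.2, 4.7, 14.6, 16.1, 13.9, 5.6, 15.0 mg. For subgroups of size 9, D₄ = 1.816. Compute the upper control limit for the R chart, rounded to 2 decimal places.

R̄ = (6.6 + 9.9 + 6.9 + 12.5 + 8.2 + 4.7 + 14.6 + 16.1 + 13.9 + 5.6 + 15.0) / 11 = 114.0000 / 11 = 10.3636
UCL_R = D₄·R̄ = 1.816 × 10.3636 = 18.8204

18.82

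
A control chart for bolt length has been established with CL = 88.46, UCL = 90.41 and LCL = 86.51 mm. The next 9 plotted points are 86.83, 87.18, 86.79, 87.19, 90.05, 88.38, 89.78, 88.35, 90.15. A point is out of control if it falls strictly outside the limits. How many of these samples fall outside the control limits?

All 9 points lie within [86.51, 90.41].

0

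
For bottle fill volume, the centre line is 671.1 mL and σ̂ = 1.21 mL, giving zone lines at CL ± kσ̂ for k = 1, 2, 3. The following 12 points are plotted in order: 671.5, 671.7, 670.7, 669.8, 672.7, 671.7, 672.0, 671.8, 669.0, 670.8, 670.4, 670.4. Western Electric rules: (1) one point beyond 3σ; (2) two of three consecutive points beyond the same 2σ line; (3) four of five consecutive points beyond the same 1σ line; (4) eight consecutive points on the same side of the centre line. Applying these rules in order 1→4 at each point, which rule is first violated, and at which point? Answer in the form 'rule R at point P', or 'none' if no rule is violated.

Zone of each point (C = within 1σ̂, B = 1σ̂–2σ̂, A = 2σ̂–3σ̂, * = beyond 3σ̂; sign = side of CL): 1:+C, 2:+C, 3:-C, 4:-B, 5:+B, 6:+C, 7:+C, 8:+C, 9:-B, 10:-C, 11:-C, 12:-C
No rule fires across all 12 points.

none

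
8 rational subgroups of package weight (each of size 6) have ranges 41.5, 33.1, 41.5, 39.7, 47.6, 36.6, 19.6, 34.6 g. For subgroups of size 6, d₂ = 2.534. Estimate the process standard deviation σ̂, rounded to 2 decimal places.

14.51

R̄ = (41.5 + 33.1 + 41.5 + 39.7 + 47.6 + 36.6 + 19.6 + 34.6) / 8 = 36.7750
σ̂ = R̄ / d₂ = 36.7750 / 2.534 = 14.5126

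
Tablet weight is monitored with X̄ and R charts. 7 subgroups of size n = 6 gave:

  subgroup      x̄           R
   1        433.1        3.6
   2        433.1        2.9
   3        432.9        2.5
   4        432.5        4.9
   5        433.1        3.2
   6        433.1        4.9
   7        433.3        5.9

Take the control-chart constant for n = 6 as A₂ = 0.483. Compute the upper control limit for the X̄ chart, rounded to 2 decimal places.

X̄̄ = (433.1 + 433.1 + 432.9 + 432.5 + 433.1 + 433.1 + 433.3) / 7 = 3031.1000 / 7 = 433.0143
R̄ = (3.6 + 2.9 + 2.5 + 4.9 + 3.2 + 4.9 + 5.9) / 7 = 27.9000 / 7 = 3.9857
UCL = X̄̄ + A₂·R̄ = 433.0143 + 0.483 × 3.9857 = 434.9394

434.94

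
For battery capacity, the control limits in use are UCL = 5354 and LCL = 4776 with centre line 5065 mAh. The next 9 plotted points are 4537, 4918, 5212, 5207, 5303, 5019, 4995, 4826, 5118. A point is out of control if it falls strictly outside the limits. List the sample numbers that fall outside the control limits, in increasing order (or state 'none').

1

Compare each point to [4776, 5354]: sample 1 = 4537 < LCL.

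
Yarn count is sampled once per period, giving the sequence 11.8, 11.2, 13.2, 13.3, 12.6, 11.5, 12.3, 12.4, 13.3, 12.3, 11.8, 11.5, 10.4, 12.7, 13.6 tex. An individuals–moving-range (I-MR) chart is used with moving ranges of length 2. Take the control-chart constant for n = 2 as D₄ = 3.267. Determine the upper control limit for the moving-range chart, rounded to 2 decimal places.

Moving ranges: 0.6, 2.0, 0.1, 0.7, 1.1, 0.8, 0.1, 0.9, 1.0, 0.5, 0.3, 1.1, 2.3, 0.9; M̄R̄ = 12.4000 / 14 = 0.8857
UCL_MR = D₄·M̄R̄ = 3.267 × 0.8857 = 2.8936

2.89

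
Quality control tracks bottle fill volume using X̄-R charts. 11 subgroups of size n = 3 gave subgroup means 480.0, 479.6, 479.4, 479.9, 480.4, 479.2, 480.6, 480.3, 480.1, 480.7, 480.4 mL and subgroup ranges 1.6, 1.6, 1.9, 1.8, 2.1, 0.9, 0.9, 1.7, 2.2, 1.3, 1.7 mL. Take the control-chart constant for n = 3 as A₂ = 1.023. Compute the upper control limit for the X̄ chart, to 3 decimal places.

X̄̄ = (480.0 + 479.6 + 479.4 + 479.9 + 480.4 + 479.2 + 480.6 + 480.3 + 480.1 + 480.7 + 480.4) / 11 = 5280.6000 / 11 = 480.0545
R̄ = (1.6 + 1.6 + 1.9 + 1.8 + 2.1 + 0.9 + 0.9 + 1.7 + 2.2 + 1.3 + 1.7) / 11 = 17.7000 / 11 = 1.6091
UCL = X̄̄ + A₂·R̄ = 480.0545 + 1.023 × 1.6091 = 481.7006

481.701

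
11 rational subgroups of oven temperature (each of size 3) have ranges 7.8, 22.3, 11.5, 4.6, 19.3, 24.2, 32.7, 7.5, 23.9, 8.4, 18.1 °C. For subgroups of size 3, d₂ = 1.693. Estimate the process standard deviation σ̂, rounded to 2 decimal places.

R̄ = (7.8 + 22.3 + 11.5 + 4.6 + 19.3 + 24.2 + 32.7 + 7.5 + 23.9 + 8.4 + 18.1) / 11 = 16.3909
σ̂ = R̄ / d₂ = 16.3909 / 1.693 = 9.6816

9.68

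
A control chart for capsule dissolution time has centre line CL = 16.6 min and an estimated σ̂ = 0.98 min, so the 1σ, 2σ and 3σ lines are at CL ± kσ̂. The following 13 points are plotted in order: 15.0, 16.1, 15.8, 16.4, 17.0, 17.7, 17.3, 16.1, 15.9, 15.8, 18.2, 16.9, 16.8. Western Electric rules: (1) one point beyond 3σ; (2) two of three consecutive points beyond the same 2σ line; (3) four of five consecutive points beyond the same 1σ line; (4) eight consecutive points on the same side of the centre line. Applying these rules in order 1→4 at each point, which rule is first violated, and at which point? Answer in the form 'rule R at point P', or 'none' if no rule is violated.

none

Zone of each point (C = within 1σ̂, B = 1σ̂–2σ̂, A = 2σ̂–3σ̂, * = beyond 3σ̂; sign = side of CL): 1:-B, 2:-C, 3:-C, 4:-C, 5:+C, 6:+B, 7:+C, 8:-C, 9:-C, 10:-C, 11:+B, 12:+C, 13:+C
No rule fires across all 13 points.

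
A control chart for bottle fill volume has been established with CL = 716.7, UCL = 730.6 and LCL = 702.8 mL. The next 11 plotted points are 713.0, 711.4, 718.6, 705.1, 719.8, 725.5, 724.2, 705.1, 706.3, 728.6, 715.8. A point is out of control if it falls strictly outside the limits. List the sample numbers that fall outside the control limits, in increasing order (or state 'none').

All 11 points lie within [702.8, 730.6].

none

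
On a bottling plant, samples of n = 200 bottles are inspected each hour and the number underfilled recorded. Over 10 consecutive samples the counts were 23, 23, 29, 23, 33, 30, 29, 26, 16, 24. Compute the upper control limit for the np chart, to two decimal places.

39.77

p̄ = Σdᵢ / (k·n) = 256 / (10 × 200) = 0.12800
UCL = np̄ + 3·√(np̄(1−p̄)) = 25.6000 + 3 × √(25.6000×0.87200) = 25.6000 + 3 × 4.7247 = 39.7742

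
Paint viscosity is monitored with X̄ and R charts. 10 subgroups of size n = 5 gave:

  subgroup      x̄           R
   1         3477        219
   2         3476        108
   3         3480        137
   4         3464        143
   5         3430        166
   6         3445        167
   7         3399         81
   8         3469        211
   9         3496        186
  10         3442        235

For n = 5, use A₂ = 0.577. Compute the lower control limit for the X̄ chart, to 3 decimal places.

3362.422

X̄̄ = (3477 + 3476 + 3480 + 3464 + 3430 + 3445 + 3399 + 3469 + 3496 + 3442) / 10 = 34578.0000 / 10 = 3457.8000
R̄ = (219 + 108 + 137 + 143 + 166 + 167 + 81 + 211 + 186 + 235) / 10 = 1653.0000 / 10 = 165.3000
LCL = X̄̄ − A₂·R̄ = 3457.8000 − 0.577 × 165.3000 = 3362.4219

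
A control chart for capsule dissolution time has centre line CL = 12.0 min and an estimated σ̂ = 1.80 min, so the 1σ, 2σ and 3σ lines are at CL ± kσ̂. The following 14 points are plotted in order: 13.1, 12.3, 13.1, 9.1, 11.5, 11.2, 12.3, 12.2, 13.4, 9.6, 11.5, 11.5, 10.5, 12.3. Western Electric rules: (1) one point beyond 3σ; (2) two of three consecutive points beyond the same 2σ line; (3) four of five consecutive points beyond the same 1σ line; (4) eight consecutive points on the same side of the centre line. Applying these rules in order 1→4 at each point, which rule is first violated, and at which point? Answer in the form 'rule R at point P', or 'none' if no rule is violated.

Zone of each point (C = within 1σ̂, B = 1σ̂–2σ̂, A = 2σ̂–3σ̂, * = beyond 3σ̂; sign = side of CL): 1:+C, 2:+C, 3:+C, 4:-B, 5:-C, 6:-C, 7:+C, 8:+C, 9:+C, 10:-B, 11:-C, 12:-C, 13:-C, 14:+C
No rule fires across all 14 points.

none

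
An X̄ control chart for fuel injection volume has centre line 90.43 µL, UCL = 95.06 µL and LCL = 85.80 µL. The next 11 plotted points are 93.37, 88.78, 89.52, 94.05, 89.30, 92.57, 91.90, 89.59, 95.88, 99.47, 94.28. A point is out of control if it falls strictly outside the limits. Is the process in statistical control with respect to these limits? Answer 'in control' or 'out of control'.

Compare each point to [85.80, 95.06]: sample 9 = 95.88 > UCL; sample 10 = 99.47 > UCL.

out of control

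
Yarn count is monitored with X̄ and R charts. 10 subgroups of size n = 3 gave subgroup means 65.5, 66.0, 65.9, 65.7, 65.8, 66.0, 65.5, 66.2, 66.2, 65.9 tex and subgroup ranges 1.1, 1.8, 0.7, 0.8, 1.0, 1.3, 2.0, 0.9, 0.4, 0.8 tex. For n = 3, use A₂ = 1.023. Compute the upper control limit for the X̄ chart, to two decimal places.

X̄̄ = (65.5 + 66.0 + 65.9 + 65.7 + 65.8 + 66.0 + 65.5 + 66.2 + 66.2 + 65.9) / 10 = 658.7000 / 10 = 65.8700
R̄ = (1.1 + 1.8 + 0.7 + 0.8 + 1.0 + 1.3 + 2.0 + 0.9 + 0.4 + 0.8) / 10 = 10.8000 / 10 = 1.0800
UCL = X̄̄ + A₂·R̄ = 65.8700 + 1.023 × 1.0800 = 66.9748

66.97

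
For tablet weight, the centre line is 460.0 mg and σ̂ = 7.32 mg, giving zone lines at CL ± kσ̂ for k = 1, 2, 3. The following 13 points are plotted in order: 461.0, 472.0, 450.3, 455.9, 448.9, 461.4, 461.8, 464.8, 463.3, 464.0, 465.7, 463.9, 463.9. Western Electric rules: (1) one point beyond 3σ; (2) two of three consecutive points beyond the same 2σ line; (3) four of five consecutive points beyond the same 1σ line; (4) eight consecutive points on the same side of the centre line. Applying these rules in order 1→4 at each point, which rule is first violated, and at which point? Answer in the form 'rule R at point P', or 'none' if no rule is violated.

rule 4 at point 13

Zone of each point (C = within 1σ̂, B = 1σ̂–2σ̂, A = 2σ̂–3σ̂, * = beyond 3σ̂; sign = side of CL): 1:+C, 2:+B, 3:-B, 4:-C, 5:-B, 6:+C, 7:+C, 8:+C, 9:+C, 10:+C, 11:+C, 12:+C, 13:+C
Rule 4 (eight consecutive points on the same side of the centre line) is satisfied at point 13.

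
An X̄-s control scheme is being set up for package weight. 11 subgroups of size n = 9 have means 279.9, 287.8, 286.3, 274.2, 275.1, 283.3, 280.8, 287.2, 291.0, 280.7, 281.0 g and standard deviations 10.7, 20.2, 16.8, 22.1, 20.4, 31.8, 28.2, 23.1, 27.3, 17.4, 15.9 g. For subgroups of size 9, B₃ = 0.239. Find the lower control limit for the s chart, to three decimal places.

5.082

s̄ = (10.7 + 20.2 + 16.8 + 22.1 + 20.4 + 31.8 + 28.2 + 23.1 + 27.3 + 17.4 + 15.9) / 11 = 21.2636
LCL_s = B₃·s̄ = 0.239 × 21.2636 = 5.0820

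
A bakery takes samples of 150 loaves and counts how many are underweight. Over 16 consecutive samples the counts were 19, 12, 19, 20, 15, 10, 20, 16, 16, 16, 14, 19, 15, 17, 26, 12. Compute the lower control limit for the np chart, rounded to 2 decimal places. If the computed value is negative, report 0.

p̄ = Σdᵢ / (k·n) = 266 / (16 × 150) = 0.11083
LCL = np̄ − 3·√(np̄(1−p̄)) = 16.6250 − 3 × 3.8448 = 5.0906

5.09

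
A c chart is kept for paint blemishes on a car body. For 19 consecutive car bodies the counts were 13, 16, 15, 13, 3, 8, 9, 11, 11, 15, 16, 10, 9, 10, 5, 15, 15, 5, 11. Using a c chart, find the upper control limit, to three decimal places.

21.026

c̄ = (13 + 16 + 15 + 13 + 3 + 8 + 9 + 11 + 11 + 15 + 16 + 10 + 9 + 10 + 5 + 15 + 15 + 5 + 11) / 19 = 210 / 19 = 11.0526
UCL = c̄ + 3√c̄ = 11.0526 + 3 × √11.0526 = 11.0526 + 3 × 3.3245 = 21.0263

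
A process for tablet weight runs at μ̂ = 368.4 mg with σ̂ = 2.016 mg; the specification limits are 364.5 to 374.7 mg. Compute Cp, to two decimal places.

Cp = (USL − LSL) / (6σ̂) = (374.7 − 364.5) / (6 × 2.016) = 10.2000 / 12.0960 = 0.8433

0.84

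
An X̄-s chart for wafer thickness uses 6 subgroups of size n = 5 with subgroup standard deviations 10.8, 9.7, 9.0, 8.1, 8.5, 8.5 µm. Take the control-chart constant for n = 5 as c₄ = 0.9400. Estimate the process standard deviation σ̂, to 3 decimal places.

9.681

s̄ = (10.8 + 9.7 + 9.0 + 8.1 + 8.5 + 8.5) / 6 = 9.1000
σ̂ = s̄ / c₄ = 9.1000 / 0.9400 = 9.6809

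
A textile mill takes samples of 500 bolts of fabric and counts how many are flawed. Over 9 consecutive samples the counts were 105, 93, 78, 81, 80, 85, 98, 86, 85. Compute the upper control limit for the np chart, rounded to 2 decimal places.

p̄ = Σdᵢ / (k·n) = 791 / (9 × 500) = 0.17578
UCL = np̄ + 3·√(np̄(1−p̄)) = 87.8889 + 3 × √(87.8889×0.82422) = 87.8889 + 3 × 8.5112 = 113.4224

113.42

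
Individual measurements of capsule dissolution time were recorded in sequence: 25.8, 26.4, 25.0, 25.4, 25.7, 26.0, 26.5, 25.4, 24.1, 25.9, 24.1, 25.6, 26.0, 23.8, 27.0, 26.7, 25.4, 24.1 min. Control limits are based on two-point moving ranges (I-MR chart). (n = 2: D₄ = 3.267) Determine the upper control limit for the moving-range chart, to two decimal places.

3.79

Moving ranges: 0.6, 1.4, 0.4, 0.3, 0.3, 0.5, 1.1, 1.3, 1.8, 1.8, 1.5, 0.4, 2.2, 3.2, 0.3, 1.3, 1.3; M̄R̄ = 19.7000 / 17 = 1.1588
UCL_MR = D₄·M̄R̄ = 3.267 × 1.1588 = 3.7859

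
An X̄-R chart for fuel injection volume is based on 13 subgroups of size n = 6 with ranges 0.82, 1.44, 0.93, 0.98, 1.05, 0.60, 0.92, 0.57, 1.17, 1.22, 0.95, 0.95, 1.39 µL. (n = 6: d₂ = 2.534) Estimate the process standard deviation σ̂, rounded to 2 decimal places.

R̄ = (0.82 + 1.44 + 0.93 + 0.98 + 1.05 + 0.60 + 0.92 + 0.57 + 1.17 + 1.22 + 0.95 + 0.95 + 1.39) / 13 = 0.9992
σ̂ = R̄ / d₂ = 0.9992 / 2.534 = 0.3943

0.39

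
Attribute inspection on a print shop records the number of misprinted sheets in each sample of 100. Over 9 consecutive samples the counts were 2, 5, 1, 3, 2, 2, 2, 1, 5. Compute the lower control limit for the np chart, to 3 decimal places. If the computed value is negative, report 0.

0.000

p̄ = Σdᵢ / (k·n) = 23 / (9 × 100) = 0.02556
LCL = np̄ − 3·√(np̄(1−p̄)) = 2.5556 − 3 × 1.5781 = -2.1786 → 0 (negative, so LCL = 0)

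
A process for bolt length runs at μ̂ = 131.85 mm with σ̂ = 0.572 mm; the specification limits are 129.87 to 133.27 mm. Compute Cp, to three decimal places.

0.991

Cp = (USL − LSL) / (6σ̂) = (133.27 − 129.87) / (6 × 0.572) = 3.4000 / 3.4320 = 0.9907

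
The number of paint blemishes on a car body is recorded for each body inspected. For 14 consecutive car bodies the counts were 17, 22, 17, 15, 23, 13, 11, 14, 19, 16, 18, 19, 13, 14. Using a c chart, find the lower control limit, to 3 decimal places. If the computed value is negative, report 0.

c̄ = (17 + 22 + 17 + 15 + 23 + 13 + 11 + 14 + 19 + 16 + 18 + 19 + 13 + 14) / 14 = 231 / 14 = 16.5000
LCL = c̄ − 3√c̄ = 16.5000 − 3 × 4.0620 = 4.3139

4.314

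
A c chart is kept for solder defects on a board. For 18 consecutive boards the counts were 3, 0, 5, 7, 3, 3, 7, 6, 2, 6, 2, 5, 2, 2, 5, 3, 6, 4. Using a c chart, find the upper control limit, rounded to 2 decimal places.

9.90

c̄ = (3 + 0 + 5 + 7 + 3 + 3 + 7 + 6 + 2 + 6 + 2 + 5 + 2 + 2 + 5 + 3 + 6 + 4) / 18 = 71 / 18 = 3.9444
UCL = c̄ + 3√c̄ = 3.9444 + 3 × √3.9444 = 3.9444 + 3 × 1.9861 = 9.9026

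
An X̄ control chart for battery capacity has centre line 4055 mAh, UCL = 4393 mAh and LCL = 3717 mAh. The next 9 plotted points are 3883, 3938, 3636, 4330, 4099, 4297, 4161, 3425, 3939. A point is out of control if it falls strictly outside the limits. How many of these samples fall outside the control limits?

Compare each point to [3717, 4393]: sample 3 = 3636 < LCL; sample 8 = 3425 < LCL.

2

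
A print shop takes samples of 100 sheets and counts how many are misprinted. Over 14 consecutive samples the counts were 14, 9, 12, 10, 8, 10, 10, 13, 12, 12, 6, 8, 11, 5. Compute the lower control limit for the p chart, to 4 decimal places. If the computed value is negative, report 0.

0.0100

p̄ = Σdᵢ / (k·n) = 140 / (14 × 100) = 0.10000
LCL = p̄ − 3·√(p̄(1−p̄)/n) = 0.10000 − 3 × 0.03000 = 0.01000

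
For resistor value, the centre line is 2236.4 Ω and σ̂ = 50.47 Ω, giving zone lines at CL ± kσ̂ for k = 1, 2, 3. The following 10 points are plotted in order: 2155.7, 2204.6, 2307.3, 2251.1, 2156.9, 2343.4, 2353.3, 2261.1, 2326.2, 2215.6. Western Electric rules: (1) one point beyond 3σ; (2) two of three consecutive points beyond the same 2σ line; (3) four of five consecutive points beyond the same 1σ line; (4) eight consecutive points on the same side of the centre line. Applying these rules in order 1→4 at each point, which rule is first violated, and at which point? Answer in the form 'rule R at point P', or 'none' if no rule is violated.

rule 2 at point 7

Zone of each point (C = within 1σ̂, B = 1σ̂–2σ̂, A = 2σ̂–3σ̂, * = beyond 3σ̂; sign = side of CL): 1:-B, 2:-C, 3:+B, 4:+C, 5:-B, 6:+A, 7:+A, 8:+C, 9:+B, 10:-C
Rule 2 (two of three consecutive points beyond the same 2σ limit) is satisfied at point 7.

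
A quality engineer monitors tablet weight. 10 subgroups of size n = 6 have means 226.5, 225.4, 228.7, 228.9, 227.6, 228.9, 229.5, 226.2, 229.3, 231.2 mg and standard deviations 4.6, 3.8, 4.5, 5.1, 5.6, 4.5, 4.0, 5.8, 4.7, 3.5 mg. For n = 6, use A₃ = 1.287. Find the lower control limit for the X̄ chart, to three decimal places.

X̄̄ = (226.5 + 225.4 + 228.7 + 228.9 + 227.6 + 228.9 + 229.5 + 226.2 + 229.3 + 231.2) / 10 = 228.2200
s̄ = (4.6 + 3.8 + 4.5 + 5.1 + 5.6 + 4.5 + 4.0 + 5.8 + 4.7 + 3.5) / 10 = 4.6100
LCL = X̄̄ − A₃·s̄ = 228.2200 − 1.287 × 4.6100 = 222.2869

222.287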